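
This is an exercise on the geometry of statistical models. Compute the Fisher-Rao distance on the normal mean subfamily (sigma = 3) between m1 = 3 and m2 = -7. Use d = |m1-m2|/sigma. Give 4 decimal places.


On the fixed-variance normal subfamily, geodesic distance = |m1-m2|/sigma.
|3 - -7| = 10.
sigma = 3.
d = 10/3 = 3.3333

3.3333


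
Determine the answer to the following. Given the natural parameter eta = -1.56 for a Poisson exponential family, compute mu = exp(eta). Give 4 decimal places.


Expectation parameter for Poisson exponential family:
mu = exp(eta).
eta = -1.56.
mu = exp(-1.56) = 0.2101

0.2101


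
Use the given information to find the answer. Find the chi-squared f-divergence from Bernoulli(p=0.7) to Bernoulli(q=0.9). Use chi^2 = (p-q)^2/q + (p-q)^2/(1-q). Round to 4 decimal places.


Chi-squared divergence between Bernoulli distributions:
chi^2 = (p-q)^2/q + (p-q)^2/(1-q).
p = 0.7, q = 0.9, p-q = -0.2.
(p-q)^2 = 0.04.
term1 = 0.04/0.9 = 0.044444.
term2 = 0.04/0.1 = 0.4.
chi^2 = 0.044444 + 0.4 = 0.4444

0.4444


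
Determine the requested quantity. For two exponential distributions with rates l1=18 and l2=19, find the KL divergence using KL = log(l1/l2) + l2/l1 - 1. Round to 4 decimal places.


KL divergence for exponential family:
KL = log(l1/l2) + l2/l1 - 1.
log(18/19) = -0.054067.
19/18 = 1.055556.
KL = -0.054067 + 1.055556 - 1 = 0.0015

0.0015


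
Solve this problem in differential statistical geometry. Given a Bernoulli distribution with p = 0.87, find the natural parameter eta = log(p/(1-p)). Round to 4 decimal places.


Natural parameter for Bernoulli: eta = log(p/(1-p)).
p = 0.87, 1-p = 0.13.
p/(1-p) = 6.692308.
eta = log(6.692308) = 1.9010

1.9010


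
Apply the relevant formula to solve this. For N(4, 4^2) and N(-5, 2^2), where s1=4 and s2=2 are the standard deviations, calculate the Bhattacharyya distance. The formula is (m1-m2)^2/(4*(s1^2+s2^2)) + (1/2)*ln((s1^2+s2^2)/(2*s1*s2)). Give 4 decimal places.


Bhattacharyya distance between two Gaussians:
DB = (m1-m2)^2/(4*(s1^2+s2^2)) + (1/2)*ln((s1^2+s2^2)/(2*s1*s2)).
(m1-m2)^2 = (9)^2 = 81.
s1^2+s2^2 = 16 + 4 = 20.
term1 = 81/80 = 1.0125.
term2 = 0.5*ln(20/16.0) = 0.111572.
DB = 1.0125 + 0.111572 = 1.1241

1.1241


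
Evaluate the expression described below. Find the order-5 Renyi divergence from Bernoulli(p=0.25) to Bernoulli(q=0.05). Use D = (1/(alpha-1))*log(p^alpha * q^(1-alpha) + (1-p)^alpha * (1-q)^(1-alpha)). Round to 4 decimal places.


Renyi divergence of order alpha between Bernoulli distributions:
D = (1/(alpha-1))*log(p^alpha * q^(1-alpha) + (1-p)^alpha * (1-q)^(1-alpha)).
alpha = 5, p = 0.25, q = 0.05.
p^alpha * q^(1-alpha) = 0.25^5 * 0.05^-4 = 156.25.
(1-p)^alpha * (1-q)^(1-alpha) = 0.75^5 * 0.95^-4 = 0.291348.
sum = 156.25 + 0.291348 = 156.541348.
D = (1/4)*log(156.541348) = 1.2633

1.2633


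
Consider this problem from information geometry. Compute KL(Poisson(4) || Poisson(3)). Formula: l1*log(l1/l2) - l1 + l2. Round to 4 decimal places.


KL divergence for Poisson:
KL = l1*log(l1/l2) - l1 + l2.
l1 = 4, l2 = 3.
log(4/3) = 0.287682.
l1*log(l1/l2) = 4 * 0.287682 = 1.150728.
KL = 1.150728 - 4 + 3 = 0.1507

0.1507


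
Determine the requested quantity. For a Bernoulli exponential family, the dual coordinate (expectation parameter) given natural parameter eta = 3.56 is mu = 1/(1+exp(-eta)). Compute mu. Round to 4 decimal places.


Dual coordinate (expectation parameter) for Bernoulli:
mu = 1/(1+exp(-eta)).
eta = 3.56.
exp(-eta) = exp(-3.56) = 0.028439.
mu = 1/(1+0.028439) = 0.9723

0.9723


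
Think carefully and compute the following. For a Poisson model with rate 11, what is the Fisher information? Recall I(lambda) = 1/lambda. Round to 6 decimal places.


Fisher information for Poisson: I(lambda) = 1/lambda.
lambda = 11.
I(lambda) = 1/11 = 0.090909

0.090909


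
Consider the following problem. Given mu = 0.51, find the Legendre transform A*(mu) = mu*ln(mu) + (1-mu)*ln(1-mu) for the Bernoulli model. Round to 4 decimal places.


Legendre transform for Bernoulli:
A*(mu) = mu*log(mu) + (1-mu)*log(1-mu).
mu = 0.51, 1-mu = 0.49.
mu*log(mu) = 0.51*log(0.51) = -0.343406.
(1-mu)*log(1-mu) = 0.49*log(0.49) = -0.349541.
A* = -0.343406 + -0.349541 = -0.6929

-0.6929


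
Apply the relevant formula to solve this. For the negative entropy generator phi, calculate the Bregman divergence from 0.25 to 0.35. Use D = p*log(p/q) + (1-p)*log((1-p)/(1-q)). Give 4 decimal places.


Bregman divergence with negative entropy generator:
D = p*log(p/q) + (1-p)*log((1-p)/(1-q)).
p = 0.25, q = 0.35.
p*log(p/q) = 0.25*log(0.25/0.35) = -0.084118.
(1-p)*log((1-p)/(1-q)) = 0.75*log(0.75/0.65) = 0.107326.
D = -0.084118 + 0.107326 = 0.0232

0.0232


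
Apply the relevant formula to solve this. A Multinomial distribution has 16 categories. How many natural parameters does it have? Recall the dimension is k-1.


Exponential family dimension calculation:
For Multinomial with k=16 categories, dim = k-1 = 15.

15


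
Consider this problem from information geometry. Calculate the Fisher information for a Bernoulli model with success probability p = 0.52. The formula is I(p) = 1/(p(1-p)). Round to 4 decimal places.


For Bernoulli(p), Fisher information is I(p) = 1/(p*(1-p)).
p = 0.52, 1-p = 0.48.
p*(1-p) = 0.2496.
I(p) = 1/0.2496 = 4.0064

4.0064


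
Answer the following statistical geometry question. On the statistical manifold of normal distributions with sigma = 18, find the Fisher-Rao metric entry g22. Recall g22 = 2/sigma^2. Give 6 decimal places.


For the 2-parameter normal family, the Fisher metric has:
  g11 = 1/sigma^2, g22 = 2/sigma^2.
sigma = 18, sigma^2 = 324.
g22 = 0.006173

0.006173


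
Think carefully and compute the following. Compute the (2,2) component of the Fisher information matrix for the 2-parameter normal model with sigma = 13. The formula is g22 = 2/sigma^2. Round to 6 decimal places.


For the 2-parameter normal family, the Fisher metric has:
  g11 = 1/sigma^2, g22 = 2/sigma^2.
sigma = 13, sigma^2 = 169.
g22 = 0.011834

0.011834


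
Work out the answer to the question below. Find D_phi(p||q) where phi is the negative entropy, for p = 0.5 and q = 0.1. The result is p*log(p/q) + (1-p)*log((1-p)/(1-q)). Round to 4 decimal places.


Bregman divergence with negative entropy generator:
D = p*log(p/q) + (1-p)*log((1-p)/(1-q)).
p = 0.5, q = 0.1.
p*log(p/q) = 0.5*log(0.5/0.1) = 0.804719.
(1-p)*log((1-p)/(1-q)) = 0.5*log(0.5/0.9) = -0.293893.
D = 0.804719 + -0.293893 = 0.5108

0.5108


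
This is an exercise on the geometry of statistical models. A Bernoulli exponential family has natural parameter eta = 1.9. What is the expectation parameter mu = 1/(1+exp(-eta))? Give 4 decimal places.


Dual coordinate (expectation parameter) for Bernoulli:
mu = 1/(1+exp(-eta)).
eta = 1.9.
exp(-eta) = exp(-1.9) = 0.149569.
mu = 1/(1+0.149569) = 0.8699

0.8699


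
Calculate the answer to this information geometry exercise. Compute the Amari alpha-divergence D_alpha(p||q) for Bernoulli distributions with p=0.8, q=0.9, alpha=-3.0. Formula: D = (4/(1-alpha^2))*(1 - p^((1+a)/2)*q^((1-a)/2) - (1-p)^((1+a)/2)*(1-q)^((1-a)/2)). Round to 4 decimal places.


Amari alpha-divergence:
D = (4/(1-alpha^2))*(1 - p^((1+a)/2)*q^((1-a)/2) - (1-p)^((1+a)/2)*(1-q)^((1-a)/2)).
alpha = -3.0, p = 0.8, q = 0.9.
e1 = (1+alpha)/2 = -1.0, e2 = (1-alpha)/2 = 2.0.
t1 = p^e1 * q^e2 = 0.8^-1.0 * 0.9^2.0 = 1.0125.
t2 = (1-p)^e1 * (1-q)^e2 = 0.2^-1.0 * 0.1^2.0 = 0.05.
4/(1-alpha^2) = -0.5.
D = -0.5*(1 - 1.0125 - 0.05) = 0.0313

0.0313


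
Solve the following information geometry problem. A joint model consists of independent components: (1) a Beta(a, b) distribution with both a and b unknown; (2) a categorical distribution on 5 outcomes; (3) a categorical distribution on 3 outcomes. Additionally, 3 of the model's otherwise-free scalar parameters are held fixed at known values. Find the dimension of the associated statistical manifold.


The dimension of a statistical manifold equals the number of free
(independent) real parameters of the model. For a product of independent
blocks the parameter counts add.
- Beta (a, b): 2.
- categorical on 5 outcomes (probabilities sum to 1): 5-1 = 4.
- categorical on 3 outcomes (probabilities sum to 1): 3-1 = 2.
Total = 2 + 4 + 2 = 8.
3 parameter(s) fixed at known values: 8 - 3 = 5.
Dimension = 5

5


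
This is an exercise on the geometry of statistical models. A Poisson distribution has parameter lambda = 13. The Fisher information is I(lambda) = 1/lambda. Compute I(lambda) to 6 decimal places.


Fisher information for Poisson: I(lambda) = 1/lambda.
lambda = 13.
I(lambda) = 1/13 = 0.076923

0.076923


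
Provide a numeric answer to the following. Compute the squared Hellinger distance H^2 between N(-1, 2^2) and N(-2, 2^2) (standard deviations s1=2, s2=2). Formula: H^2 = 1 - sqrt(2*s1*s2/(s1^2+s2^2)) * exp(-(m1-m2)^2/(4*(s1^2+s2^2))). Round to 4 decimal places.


Squared Hellinger distance for Gaussians:
H^2 = 1 - sqrt(2*s1*s2/(s1^2+s2^2)) * exp(-(m1-m2)^2/(4*(s1^2+s2^2))).
s1^2 = 4, s2^2 = 4, s1^2+s2^2 = 8.
sqrt(2*2*2/(8)) = 1.0.
(m1-m2)^2 = (1)^2 = 1.
exp(-1/(4*8)) = exp(-0.03125) = 0.969233.
H^2 = 1 - 1.0*0.969233 = 0.0308

0.0308


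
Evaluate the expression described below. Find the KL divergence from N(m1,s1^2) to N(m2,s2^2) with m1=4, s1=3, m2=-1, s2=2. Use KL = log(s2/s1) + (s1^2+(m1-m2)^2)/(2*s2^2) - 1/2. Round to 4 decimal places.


KL divergence between normal distributions:
KL = log(s2/s1) + (s1^2 + (m1-m2)^2)/(2*s2^2) - 1/2.
log(2/3) = -0.405465.
(3^2 + (4--1)^2)/(2*2^2) = (9 + 25)/8 = 4.25.
KL = -0.405465 + 4.25 - 0.5 = 3.3445

3.3445


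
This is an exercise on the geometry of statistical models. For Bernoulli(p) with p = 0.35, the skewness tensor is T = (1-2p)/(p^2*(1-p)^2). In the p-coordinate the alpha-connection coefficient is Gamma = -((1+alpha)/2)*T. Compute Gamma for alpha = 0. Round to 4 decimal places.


Skewness (Amari-Chentsov) tensor: T = (1-2p)/(p^2*(1-p)^2).
p = 0.35, 1-2p = 0.3, p^2 = 0.1225, (1-p)^2 = 0.4225.
T = 0.3/(0.1225 * 0.4225) = 5.796401.
In the p-coordinate, Gamma^(alpha) = Gamma^(0) - (alpha/2)*T with Gamma^(0) = (1/2)*g'(p) = -T/2,
so Gamma^(alpha) = -((1+alpha)/2)*T.
alpha = 0, -(1+alpha)/2 = -0.5.
Gamma = -0.5 * 5.796401 = -2.8982

-2.8982


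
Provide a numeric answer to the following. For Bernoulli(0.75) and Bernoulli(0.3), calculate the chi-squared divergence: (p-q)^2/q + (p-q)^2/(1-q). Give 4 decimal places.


Chi-squared divergence between Bernoulli distributions:
chi^2 = (p-q)^2/q + (p-q)^2/(1-q).
p = 0.75, q = 0.3, p-q = 0.45.
(p-q)^2 = 0.2025.
term1 = 0.2025/0.3 = 0.675.
term2 = 0.2025/0.7 = 0.289286.
chi^2 = 0.675 + 0.289286 = 0.9643

0.9643


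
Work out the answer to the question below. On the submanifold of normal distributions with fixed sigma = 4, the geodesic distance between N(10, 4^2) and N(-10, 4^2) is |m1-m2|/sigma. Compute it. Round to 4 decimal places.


On the fixed-variance normal subfamily, geodesic distance = |m1-m2|/sigma.
|10 - -10| = 20.
sigma = 4.
d = 20/4 = 5.0000

5.0000


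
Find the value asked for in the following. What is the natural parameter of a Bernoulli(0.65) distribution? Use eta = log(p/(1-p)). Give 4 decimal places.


Natural parameter for Bernoulli: eta = log(p/(1-p)).
p = 0.65, 1-p = 0.35.
p/(1-p) = 1.857143.
eta = log(1.857143) = 0.6190

0.6190


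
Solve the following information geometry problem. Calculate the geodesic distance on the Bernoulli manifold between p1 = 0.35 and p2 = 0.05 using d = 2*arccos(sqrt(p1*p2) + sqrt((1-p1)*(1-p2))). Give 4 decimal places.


Geodesic distance on Bernoulli manifold:
d(p1,p2) = 2*arccos(sqrt(p1*p2) + sqrt((1-p1)*(1-p2))).
sqrt(p1*p2) = sqrt(0.35*0.05) = 0.132288.
sqrt((1-p1)*(1-p2)) = sqrt(0.65*0.95) = 0.785812.
arg = 0.132288 + 0.785812 = 0.918099.
d = 2*arccos(0.918099) = 0.8151

0.8151


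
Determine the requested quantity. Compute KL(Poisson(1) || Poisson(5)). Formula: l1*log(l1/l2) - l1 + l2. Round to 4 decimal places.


KL divergence for Poisson:
KL = l1*log(l1/l2) - l1 + l2.
l1 = 1, l2 = 5.
log(1/5) = -1.609438.
l1*log(l1/l2) = 1 * -1.609438 = -1.609438.
KL = -1.609438 - 1 + 5 = 2.3906

2.3906


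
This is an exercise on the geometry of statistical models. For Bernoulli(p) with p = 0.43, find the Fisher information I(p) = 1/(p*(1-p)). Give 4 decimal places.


For Bernoulli(p), Fisher information is I(p) = 1/(p*(1-p)).
p = 0.43, 1-p = 0.57.
p*(1-p) = 0.2451.
I(p) = 1/0.2451 = 4.0800

4.0800


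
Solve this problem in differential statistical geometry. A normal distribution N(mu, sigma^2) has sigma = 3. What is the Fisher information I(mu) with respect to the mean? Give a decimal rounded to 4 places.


The Fisher information for the mean of a normal distribution is I(mu) = 1/sigma^2.
sigma = 3, so sigma^2 = 9.
I(mu) = 1/9 = 0.1111

0.1111


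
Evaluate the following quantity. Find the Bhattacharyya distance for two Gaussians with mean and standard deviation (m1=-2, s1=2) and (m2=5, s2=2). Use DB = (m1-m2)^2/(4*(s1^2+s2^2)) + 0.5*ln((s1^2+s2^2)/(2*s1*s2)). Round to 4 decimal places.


Bhattacharyya distance between two Gaussians:
DB = (m1-m2)^2/(4*(s1^2+s2^2)) + (1/2)*ln((s1^2+s2^2)/(2*s1*s2)).
(m1-m2)^2 = (-7)^2 = 49.
s1^2+s2^2 = 4 + 4 = 8.
term1 = 49/32 = 1.53125.
term2 = 0.5*ln(8/8.0) = 0.0.
DB = 1.53125 + 0.0 = 1.5313

1.5313


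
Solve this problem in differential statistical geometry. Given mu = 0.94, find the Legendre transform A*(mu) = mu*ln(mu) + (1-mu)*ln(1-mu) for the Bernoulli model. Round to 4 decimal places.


Legendre transform for Bernoulli:
A*(mu) = mu*log(mu) + (1-mu)*log(1-mu).
mu = 0.94, 1-mu = 0.06.
mu*log(mu) = 0.94*log(0.94) = -0.058163.
(1-mu)*log(1-mu) = 0.06*log(0.06) = -0.168805.
A* = -0.058163 + -0.168805 = -0.2270

-0.2270


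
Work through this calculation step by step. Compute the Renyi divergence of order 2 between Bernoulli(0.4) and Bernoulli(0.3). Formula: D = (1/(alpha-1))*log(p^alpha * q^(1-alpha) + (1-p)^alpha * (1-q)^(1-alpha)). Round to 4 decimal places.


Renyi divergence of order alpha between Bernoulli distributions:
D = (1/(alpha-1))*log(p^alpha * q^(1-alpha) + (1-p)^alpha * (1-q)^(1-alpha)).
alpha = 2, p = 0.4, q = 0.3.
p^alpha * q^(1-alpha) = 0.4^2 * 0.3^-1 = 0.533333.
(1-p)^alpha * (1-q)^(1-alpha) = 0.6^2 * 0.7^-1 = 0.514286.
sum = 0.533333 + 0.514286 = 1.047619.
D = (1/1)*log(1.047619) = 0.0465

0.0465


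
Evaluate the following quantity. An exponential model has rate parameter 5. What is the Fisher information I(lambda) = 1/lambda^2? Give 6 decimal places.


Fisher information for exponential: I(lambda) = 1/lambda^2.
lambda = 5, lambda^2 = 25.
I = 1/25 = 0.040000

0.040000


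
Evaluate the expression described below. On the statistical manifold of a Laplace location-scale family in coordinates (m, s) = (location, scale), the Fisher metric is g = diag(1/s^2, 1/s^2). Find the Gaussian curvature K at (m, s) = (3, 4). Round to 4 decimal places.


The metric has the form g = (A dm^2 + B ds^2)/s^2 with A = 1, B = 1.
Substitute u = sqrt(A/B)*m: g = B*(du^2 + ds^2)/s^2, i.e. B times the
Poincare upper half-plane metric, which has constant Gaussian curvature -1.
Scaling a 2D metric by a constant c divides the Gaussian curvature by c,
so K = -1/B = -1/(1) = -1.0000 everywhere (the point (m, s) = (3, 4) is irrelevant:
the curvature is constant).
The requested Gaussian curvature is K = -1.0000.

-1.0000


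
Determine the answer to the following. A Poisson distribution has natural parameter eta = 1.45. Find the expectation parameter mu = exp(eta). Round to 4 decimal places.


Expectation parameter for Poisson exponential family:
mu = exp(eta).
eta = 1.45.
mu = exp(1.45) = 4.2631

4.2631


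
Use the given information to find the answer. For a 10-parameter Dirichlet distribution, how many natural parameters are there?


Exponential family dimension calculation:
Dirichlet with 10 components has 10 natural parameters.

10


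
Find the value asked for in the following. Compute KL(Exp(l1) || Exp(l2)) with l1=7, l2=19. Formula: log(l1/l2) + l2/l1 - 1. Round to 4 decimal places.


KL divergence for exponential family:
KL = log(l1/l2) + l2/l1 - 1.
log(7/19) = -0.998529.
19/7 = 2.714286.
KL = -0.998529 + 2.714286 - 1 = 0.7158

0.7158


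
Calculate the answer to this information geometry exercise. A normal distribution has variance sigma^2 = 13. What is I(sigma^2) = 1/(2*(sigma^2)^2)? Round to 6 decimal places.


Fisher information for variance: I(sigma^2) = 1/(2*sigma^4).
sigma^2 = 13, so sigma^4 = 169.
I = 1/(2*169) = 1/338 = 0.002959

0.002959


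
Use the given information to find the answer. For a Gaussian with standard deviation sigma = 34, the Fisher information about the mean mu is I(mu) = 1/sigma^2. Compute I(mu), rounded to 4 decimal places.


The Fisher information for the mean of a normal distribution is I(mu) = 1/sigma^2.
sigma = 34, so sigma^2 = 1156.
I(mu) = 1/1156 = 0.0009

0.0009


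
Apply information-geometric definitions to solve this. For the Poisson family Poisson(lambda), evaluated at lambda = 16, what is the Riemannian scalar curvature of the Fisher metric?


This family has a single free parameter, so its statistical manifold
is 1-dimensional. The Riemann curvature tensor of any 1-dimensional
Riemannian manifold vanishes identically, so R = 0.

0


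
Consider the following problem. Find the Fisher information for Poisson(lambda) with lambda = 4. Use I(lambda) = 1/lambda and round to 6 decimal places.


Fisher information for Poisson: I(lambda) = 1/lambda.
lambda = 4.
I(lambda) = 1/4 = 0.250000

0.250000


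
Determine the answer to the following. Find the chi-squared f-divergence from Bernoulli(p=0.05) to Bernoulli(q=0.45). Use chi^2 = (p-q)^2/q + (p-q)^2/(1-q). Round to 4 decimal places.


Chi-squared divergence between Bernoulli distributions:
chi^2 = (p-q)^2/q + (p-q)^2/(1-q).
p = 0.05, q = 0.45, p-q = -0.4.
(p-q)^2 = 0.16.
term1 = 0.16/0.45 = 0.355556.
term2 = 0.16/0.55 = 0.290909.
chi^2 = 0.355556 + 0.290909 = 0.6465

0.6465


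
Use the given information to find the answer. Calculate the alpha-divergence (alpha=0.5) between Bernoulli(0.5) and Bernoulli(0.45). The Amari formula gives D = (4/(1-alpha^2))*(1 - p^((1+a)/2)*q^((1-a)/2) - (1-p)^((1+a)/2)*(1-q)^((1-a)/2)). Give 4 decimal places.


Amari alpha-divergence:
D = (4/(1-alpha^2))*(1 - p^((1+a)/2)*q^((1-a)/2) - (1-p)^((1+a)/2)*(1-q)^((1-a)/2)).
alpha = 0.5, p = 0.5, q = 0.45.
e1 = (1+alpha)/2 = 0.75, e2 = (1-alpha)/2 = 0.25.
t1 = p^e1 * q^e2 = 0.5^0.75 * 0.45^0.25 = 0.487002.
t2 = (1-p)^e1 * (1-q)^e2 = 0.5^0.75 * 0.55^0.25 = 0.512057.
4/(1-alpha^2) = 5.333333.
D = 5.333333*(1 - 0.487002 - 0.512057) = 0.0050

0.0050


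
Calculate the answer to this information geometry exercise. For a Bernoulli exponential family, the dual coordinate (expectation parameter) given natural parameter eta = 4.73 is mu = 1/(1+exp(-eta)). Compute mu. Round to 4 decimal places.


Dual coordinate (expectation parameter) for Bernoulli:
mu = 1/(1+exp(-eta)).
eta = 4.73.
exp(-eta) = exp(-4.73) = 0.008826.
mu = 1/(1+0.008826) = 0.9913

0.9913


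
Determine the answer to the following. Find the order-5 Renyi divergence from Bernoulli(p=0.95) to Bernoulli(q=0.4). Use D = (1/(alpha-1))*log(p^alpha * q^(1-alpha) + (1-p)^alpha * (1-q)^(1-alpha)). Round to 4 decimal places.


Renyi divergence of order alpha between Bernoulli distributions:
D = (1/(alpha-1))*log(p^alpha * q^(1-alpha) + (1-p)^alpha * (1-q)^(1-alpha)).
alpha = 5, p = 0.95, q = 0.4.
p^alpha * q^(1-alpha) = 0.95^5 * 0.4^-4 = 30.225818.
(1-p)^alpha * (1-q)^(1-alpha) = 0.05^5 * 0.6^-4 = 2e-06.
sum = 30.225818 + 2e-06 = 30.22582.
D = (1/4)*log(30.22582) = 0.8522

0.8522


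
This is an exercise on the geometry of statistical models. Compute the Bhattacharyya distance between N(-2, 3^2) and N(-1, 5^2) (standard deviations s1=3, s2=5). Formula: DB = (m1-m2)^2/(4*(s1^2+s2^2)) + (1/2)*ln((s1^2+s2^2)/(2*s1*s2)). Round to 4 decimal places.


Bhattacharyya distance between two Gaussians:
DB = (m1-m2)^2/(4*(s1^2+s2^2)) + (1/2)*ln((s1^2+s2^2)/(2*s1*s2)).
(m1-m2)^2 = (-1)^2 = 1.
s1^2+s2^2 = 9 + 25 = 34.
term1 = 1/136 = 0.007353.
term2 = 0.5*ln(34/30.0) = 0.062582.
DB = 0.007353 + 0.062582 = 0.0699

0.0699


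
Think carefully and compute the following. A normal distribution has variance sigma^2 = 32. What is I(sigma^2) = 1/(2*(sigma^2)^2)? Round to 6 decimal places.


Fisher information for variance: I(sigma^2) = 1/(2*sigma^4).
sigma^2 = 32, so sigma^4 = 1024.
I = 1/(2*1024) = 1/2048 = 0.000488

0.000488


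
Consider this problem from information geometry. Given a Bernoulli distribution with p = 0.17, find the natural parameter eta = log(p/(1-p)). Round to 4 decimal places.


Natural parameter for Bernoulli: eta = log(p/(1-p)).
p = 0.17, 1-p = 0.83.
p/(1-p) = 0.204819.
eta = log(0.204819) = -1.5856

-1.5856


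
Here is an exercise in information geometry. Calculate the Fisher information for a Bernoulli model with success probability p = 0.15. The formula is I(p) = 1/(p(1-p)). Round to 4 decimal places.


For Bernoulli(p), Fisher information is I(p) = 1/(p*(1-p)).
p = 0.15, 1-p = 0.85.
p*(1-p) = 0.1275.
I(p) = 1/0.1275 = 7.8431

7.8431


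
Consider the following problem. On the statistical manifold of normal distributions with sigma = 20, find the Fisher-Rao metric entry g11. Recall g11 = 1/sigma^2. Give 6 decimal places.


For the 2-parameter normal family, the Fisher metric has:
  g11 = 1/sigma^2, g22 = 2/sigma^2.
sigma = 20, sigma^2 = 400.
g11 = 0.002500

0.002500


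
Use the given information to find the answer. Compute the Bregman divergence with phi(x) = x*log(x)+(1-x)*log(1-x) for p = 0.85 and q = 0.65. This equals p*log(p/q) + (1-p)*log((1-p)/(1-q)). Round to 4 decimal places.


Bregman divergence with negative entropy generator:
D = p*log(p/q) + (1-p)*log((1-p)/(1-q)).
p = 0.85, q = 0.65.
p*log(p/q) = 0.85*log(0.85/0.65) = 0.228024.
(1-p)*log((1-p)/(1-q)) = 0.15*log(0.15/0.35) = -0.127095.
D = 0.228024 + -0.127095 = 0.1009

0.1009


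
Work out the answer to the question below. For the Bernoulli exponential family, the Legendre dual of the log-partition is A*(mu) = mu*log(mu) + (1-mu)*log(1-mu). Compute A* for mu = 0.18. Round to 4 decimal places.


Legendre transform for Bernoulli:
A*(mu) = mu*log(mu) + (1-mu)*log(1-mu).
mu = 0.18, 1-mu = 0.82.
mu*log(mu) = 0.18*log(0.18) = -0.308664.
(1-mu)*log(1-mu) = 0.82*log(0.82) = -0.16273.
A* = -0.308664 + -0.16273 = -0.4714

-0.4714


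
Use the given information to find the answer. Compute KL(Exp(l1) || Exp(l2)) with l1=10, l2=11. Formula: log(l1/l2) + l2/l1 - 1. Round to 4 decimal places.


KL divergence for exponential family:
KL = log(l1/l2) + l2/l1 - 1.
log(10/11) = -0.09531.
11/10 = 1.1.
KL = -0.09531 + 1.1 - 1 = 0.0047

0.0047


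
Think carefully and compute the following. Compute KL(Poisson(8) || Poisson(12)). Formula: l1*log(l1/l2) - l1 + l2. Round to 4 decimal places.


KL divergence for Poisson:
KL = l1*log(l1/l2) - l1 + l2.
l1 = 8, l2 = 12.
log(8/12) = -0.405465.
l1*log(l1/l2) = 8 * -0.405465 = -3.243721.
KL = -3.243721 - 8 + 12 = 0.7563

0.7563


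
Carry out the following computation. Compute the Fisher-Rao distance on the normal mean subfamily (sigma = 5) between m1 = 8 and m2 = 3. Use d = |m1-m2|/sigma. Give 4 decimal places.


On the fixed-variance normal subfamily, geodesic distance = |m1-m2|/sigma.
|8 - 3| = 5.
sigma = 5.
d = 5/5 = 1.0000

1.0000


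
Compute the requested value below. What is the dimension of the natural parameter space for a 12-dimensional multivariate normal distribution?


Exponential family dimension calculation:
For 12-dim MVN: mean has 12 params, covariance has 12*13/2 = 78 unique entries.
Total dim = 12 + 78 = 90.

90


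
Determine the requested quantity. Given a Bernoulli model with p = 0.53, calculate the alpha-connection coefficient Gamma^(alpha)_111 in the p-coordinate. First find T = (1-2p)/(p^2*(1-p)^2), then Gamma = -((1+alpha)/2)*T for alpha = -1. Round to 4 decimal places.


Skewness (Amari-Chentsov) tensor: T = (1-2p)/(p^2*(1-p)^2).
p = 0.53, 1-2p = -0.06, p^2 = 0.2809, (1-p)^2 = 0.2209.
T = -0.06/(0.2809 * 0.2209) = -0.96695.
In the p-coordinate, Gamma^(alpha) = Gamma^(0) - (alpha/2)*T with Gamma^(0) = (1/2)*g'(p) = -T/2,
so Gamma^(alpha) = -((1+alpha)/2)*T.
alpha = -1, -(1+alpha)/2 = 0.0.
Gamma = 0.0 * -0.96695 = 0.0000

0.0000


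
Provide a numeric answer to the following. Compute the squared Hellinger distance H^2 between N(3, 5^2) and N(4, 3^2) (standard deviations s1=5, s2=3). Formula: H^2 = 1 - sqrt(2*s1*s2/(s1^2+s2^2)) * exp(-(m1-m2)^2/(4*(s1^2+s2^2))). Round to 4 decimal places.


Squared Hellinger distance for Gaussians:
H^2 = 1 - sqrt(2*s1*s2/(s1^2+s2^2)) * exp(-(m1-m2)^2/(4*(s1^2+s2^2))).
s1^2 = 25, s2^2 = 9, s1^2+s2^2 = 34.
sqrt(2*5*3/(34)) = 0.939336.
(m1-m2)^2 = (-1)^2 = 1.
exp(-1/(4*34)) = exp(-0.007353) = 0.992674.
H^2 = 1 - 0.939336*0.992674 = 0.0675

0.0675


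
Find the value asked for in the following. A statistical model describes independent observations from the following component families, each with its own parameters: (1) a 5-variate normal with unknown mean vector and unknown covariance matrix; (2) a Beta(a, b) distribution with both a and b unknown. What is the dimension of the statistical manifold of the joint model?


The dimension of a statistical manifold equals the number of free
(independent) real parameters of the model. For a product of independent
blocks the parameter counts add.
- 5-variate normal: 5 (mean) + 5*6/2 = 15 (symmetric covariance) = 20.
- Beta (a, b): 2.
Total = 20 + 2 = 22.
Dimension = 22

22


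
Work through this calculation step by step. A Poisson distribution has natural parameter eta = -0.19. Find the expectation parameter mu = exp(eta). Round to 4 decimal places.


Expectation parameter for Poisson exponential family:
mu = exp(eta).
eta = -0.19.
mu = exp(-0.19) = 0.8270

0.8270


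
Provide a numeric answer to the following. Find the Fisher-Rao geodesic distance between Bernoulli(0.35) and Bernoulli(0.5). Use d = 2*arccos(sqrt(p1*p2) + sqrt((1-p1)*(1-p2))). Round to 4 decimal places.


Geodesic distance on Bernoulli manifold:
d(p1,p2) = 2*arccos(sqrt(p1*p2) + sqrt((1-p1)*(1-p2))).
sqrt(p1*p2) = sqrt(0.35*0.5) = 0.41833.
sqrt((1-p1)*(1-p2)) = sqrt(0.65*0.5) = 0.570088.
arg = 0.41833 + 0.570088 = 0.988418.
d = 2*arccos(0.988418) = 0.3047

0.3047


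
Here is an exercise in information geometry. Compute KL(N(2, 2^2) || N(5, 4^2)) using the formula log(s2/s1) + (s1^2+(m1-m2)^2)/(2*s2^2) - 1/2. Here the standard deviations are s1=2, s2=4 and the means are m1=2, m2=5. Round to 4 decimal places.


KL divergence between normal distributions:
KL = log(s2/s1) + (s1^2 + (m1-m2)^2)/(2*s2^2) - 1/2.
log(4/2) = 0.693147.
(2^2 + (2-5)^2)/(2*4^2) = (4 + 9)/32 = 0.40625.
KL = 0.693147 + 0.40625 - 0.5 = 0.5994

0.5994


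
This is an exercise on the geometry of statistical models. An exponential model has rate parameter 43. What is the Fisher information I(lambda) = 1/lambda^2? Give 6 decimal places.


Fisher information for exponential: I(lambda) = 1/lambda^2.
lambda = 43, lambda^2 = 1849.
I = 1/1849 = 0.000541

0.000541


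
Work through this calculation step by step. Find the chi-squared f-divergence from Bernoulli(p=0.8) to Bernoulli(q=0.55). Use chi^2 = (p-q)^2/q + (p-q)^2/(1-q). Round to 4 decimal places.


Chi-squared divergence between Bernoulli distributions:
chi^2 = (p-q)^2/q + (p-q)^2/(1-q).
p = 0.8, q = 0.55, p-q = 0.25.
(p-q)^2 = 0.0625.
term1 = 0.0625/0.55 = 0.113636.
term2 = 0.0625/0.45 = 0.138889.
chi^2 = 0.113636 + 0.138889 = 0.2525

0.2525


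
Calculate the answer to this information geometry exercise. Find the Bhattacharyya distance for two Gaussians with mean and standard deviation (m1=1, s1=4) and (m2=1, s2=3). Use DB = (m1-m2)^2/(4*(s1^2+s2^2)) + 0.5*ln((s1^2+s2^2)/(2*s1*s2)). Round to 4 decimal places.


Bhattacharyya distance between two Gaussians:
DB = (m1-m2)^2/(4*(s1^2+s2^2)) + (1/2)*ln((s1^2+s2^2)/(2*s1*s2)).
(m1-m2)^2 = (0)^2 = 0.
s1^2+s2^2 = 16 + 9 = 25.
term1 = 0/100 = 0.0.
term2 = 0.5*ln(25/24.0) = 0.020411.
DB = 0.0 + 0.020411 = 0.0204

0.0204


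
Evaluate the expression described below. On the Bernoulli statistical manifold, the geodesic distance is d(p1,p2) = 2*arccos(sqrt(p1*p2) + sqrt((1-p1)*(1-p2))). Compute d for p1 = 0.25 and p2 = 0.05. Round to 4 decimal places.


Geodesic distance on Bernoulli manifold:
d(p1,p2) = 2*arccos(sqrt(p1*p2) + sqrt((1-p1)*(1-p2))).
sqrt(p1*p2) = sqrt(0.25*0.05) = 0.111803.
sqrt((1-p1)*(1-p2)) = sqrt(0.75*0.95) = 0.844097.
arg = 0.111803 + 0.844097 = 0.955901.
d = 2*arccos(0.955901) = 0.5962

0.5962


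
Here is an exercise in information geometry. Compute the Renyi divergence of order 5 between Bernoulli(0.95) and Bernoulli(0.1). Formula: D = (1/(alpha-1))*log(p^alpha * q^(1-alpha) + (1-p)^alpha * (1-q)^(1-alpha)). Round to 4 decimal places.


Renyi divergence of order alpha between Bernoulli distributions:
D = (1/(alpha-1))*log(p^alpha * q^(1-alpha) + (1-p)^alpha * (1-q)^(1-alpha)).
alpha = 5, p = 0.95, q = 0.1.
p^alpha * q^(1-alpha) = 0.95^5 * 0.1^-4 = 7737.809375.
(1-p)^alpha * (1-q)^(1-alpha) = 0.05^5 * 0.9^-4 = 0.0.
sum = 7737.809375 + 0.0 = 7737.809375.
D = (1/4)*log(7737.809375) = 2.2385

2.2385


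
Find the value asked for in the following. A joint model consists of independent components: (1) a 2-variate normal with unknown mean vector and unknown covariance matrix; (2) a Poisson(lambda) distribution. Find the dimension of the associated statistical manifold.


The dimension of a statistical manifold equals the number of free
(independent) real parameters of the model. For a product of independent
blocks the parameter counts add.
- 2-variate normal: 2 (mean) + 2*3/2 = 3 (symmetric covariance) = 5.
- Poisson (lambda): 1.
Total = 5 + 1 = 6.
Dimension = 6

6


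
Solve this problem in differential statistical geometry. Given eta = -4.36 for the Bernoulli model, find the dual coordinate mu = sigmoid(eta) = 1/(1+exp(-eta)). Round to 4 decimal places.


Dual coordinate (expectation parameter) for Bernoulli:
mu = 1/(1+exp(-eta)).
eta = -4.36.
exp(-eta) = exp(4.36) = 78.257134.
mu = 1/(1+78.257134) = 0.0126

0.0126


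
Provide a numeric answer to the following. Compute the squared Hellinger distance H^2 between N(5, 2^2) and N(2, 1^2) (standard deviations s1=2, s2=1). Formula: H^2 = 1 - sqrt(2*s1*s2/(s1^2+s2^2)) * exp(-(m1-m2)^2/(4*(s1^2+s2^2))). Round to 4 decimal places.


Squared Hellinger distance for Gaussians:
H^2 = 1 - sqrt(2*s1*s2/(s1^2+s2^2)) * exp(-(m1-m2)^2/(4*(s1^2+s2^2))).
s1^2 = 4, s2^2 = 1, s1^2+s2^2 = 5.
sqrt(2*2*1/(5)) = 0.894427.
(m1-m2)^2 = (3)^2 = 9.
exp(-9/(4*5)) = exp(-0.45) = 0.637628.
H^2 = 1 - 0.894427*0.637628 = 0.4297

0.4297


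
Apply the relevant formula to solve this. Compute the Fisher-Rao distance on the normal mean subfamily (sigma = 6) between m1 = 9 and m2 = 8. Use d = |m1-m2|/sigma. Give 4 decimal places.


On the fixed-variance normal subfamily, geodesic distance = |m1-m2|/sigma.
|9 - 8| = 1.
sigma = 6.
d = 1/6 = 0.1667

0.1667


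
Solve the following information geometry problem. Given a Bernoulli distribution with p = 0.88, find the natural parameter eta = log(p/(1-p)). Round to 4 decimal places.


Natural parameter for Bernoulli: eta = log(p/(1-p)).
p = 0.88, 1-p = 0.12.
p/(1-p) = 7.333333.
eta = log(7.333333) = 1.9924

1.9924


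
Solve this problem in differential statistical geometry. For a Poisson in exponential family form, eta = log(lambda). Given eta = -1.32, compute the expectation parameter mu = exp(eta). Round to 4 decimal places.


Expectation parameter for Poisson exponential family:
mu = exp(eta).
eta = -1.32.
mu = exp(-1.32) = 0.2671

0.2671


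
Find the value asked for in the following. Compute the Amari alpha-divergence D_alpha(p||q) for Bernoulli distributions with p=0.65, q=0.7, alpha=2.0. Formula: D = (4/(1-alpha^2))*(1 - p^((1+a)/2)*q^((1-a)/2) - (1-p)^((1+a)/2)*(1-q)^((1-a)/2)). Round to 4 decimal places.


Amari alpha-divergence:
D = (4/(1-alpha^2))*(1 - p^((1+a)/2)*q^((1-a)/2) - (1-p)^((1+a)/2)*(1-q)^((1-a)/2)).
alpha = 2.0, p = 0.65, q = 0.7.
e1 = (1+alpha)/2 = 1.5, e2 = (1-alpha)/2 = -0.5.
t1 = p^e1 * q^e2 = 0.65^1.5 * 0.7^-0.5 = 0.626356.
t2 = (1-p)^e1 * (1-q)^e2 = 0.35^1.5 * 0.3^-0.5 = 0.378043.
4/(1-alpha^2) = -1.333333.
D = -1.333333*(1 - 0.626356 - 0.378043) = 0.0059

0.0059


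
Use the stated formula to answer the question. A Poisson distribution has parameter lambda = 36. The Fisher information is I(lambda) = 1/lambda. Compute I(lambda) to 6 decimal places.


Fisher information for Poisson: I(lambda) = 1/lambda.
lambda = 36.
I(lambda) = 1/36 = 0.027778

0.027778


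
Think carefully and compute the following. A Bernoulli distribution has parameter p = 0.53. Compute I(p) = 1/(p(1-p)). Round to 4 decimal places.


For Bernoulli(p), Fisher information is I(p) = 1/(p*(1-p)).
p = 0.53, 1-p = 0.47.
p*(1-p) = 0.2491.
I(p) = 1/0.2491 = 4.0145

4.0145


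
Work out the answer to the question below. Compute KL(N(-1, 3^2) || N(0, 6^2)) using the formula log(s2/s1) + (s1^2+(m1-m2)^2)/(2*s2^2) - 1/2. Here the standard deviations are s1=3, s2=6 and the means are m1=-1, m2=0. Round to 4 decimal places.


KL divergence between normal distributions:
KL = log(s2/s1) + (s1^2 + (m1-m2)^2)/(2*s2^2) - 1/2.
log(6/3) = 0.693147.
(3^2 + (-1-0)^2)/(2*6^2) = (9 + 1)/72 = 0.138889.
KL = 0.693147 + 0.138889 - 0.5 = 0.3320

0.3320


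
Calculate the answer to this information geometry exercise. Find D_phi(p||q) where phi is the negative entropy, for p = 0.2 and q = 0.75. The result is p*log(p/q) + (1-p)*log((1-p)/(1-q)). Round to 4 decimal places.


Bregman divergence with negative entropy generator:
D = p*log(p/q) + (1-p)*log((1-p)/(1-q)).
p = 0.2, q = 0.75.
p*log(p/q) = 0.2*log(0.2/0.75) = -0.264351.
(1-p)*log((1-p)/(1-q)) = 0.8*log(0.8/0.25) = 0.930521.
D = -0.264351 + 0.930521 = 0.6662

0.6662


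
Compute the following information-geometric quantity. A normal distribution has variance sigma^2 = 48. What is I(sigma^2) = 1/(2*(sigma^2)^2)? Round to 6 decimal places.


Fisher information for variance: I(sigma^2) = 1/(2*sigma^4).
sigma^2 = 48, so sigma^4 = 2304.
I = 1/(2*2304) = 1/4608 = 0.000217

0.000217


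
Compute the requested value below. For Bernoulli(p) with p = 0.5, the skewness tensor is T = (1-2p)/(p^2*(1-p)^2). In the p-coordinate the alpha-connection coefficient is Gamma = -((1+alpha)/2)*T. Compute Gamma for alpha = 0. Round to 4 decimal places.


Skewness (Amari-Chentsov) tensor: T = (1-2p)/(p^2*(1-p)^2).
p = 0.5, 1-2p = 0.0, p^2 = 0.25, (1-p)^2 = 0.25.
T = 0.0/(0.25 * 0.25) = 0.0.
In the p-coordinate, Gamma^(alpha) = Gamma^(0) - (alpha/2)*T with Gamma^(0) = (1/2)*g'(p) = -T/2,
so Gamma^(alpha) = -((1+alpha)/2)*T.
alpha = 0, -(1+alpha)/2 = -0.5.
Gamma = -0.5 * 0.0 = 0.0000

0.0000


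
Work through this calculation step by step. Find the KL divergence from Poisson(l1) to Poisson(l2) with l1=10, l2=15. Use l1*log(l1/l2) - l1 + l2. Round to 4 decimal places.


KL divergence for Poisson:
KL = l1*log(l1/l2) - l1 + l2.
l1 = 10, l2 = 15.
log(10/15) = -0.405465.
l1*log(l1/l2) = 10 * -0.405465 = -4.054651.
KL = -4.054651 - 10 + 15 = 0.9453

0.9453


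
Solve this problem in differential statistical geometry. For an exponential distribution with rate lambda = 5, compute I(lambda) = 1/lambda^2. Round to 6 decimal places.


Fisher information for exponential: I(lambda) = 1/lambda^2.
lambda = 5, lambda^2 = 25.
I = 1/25 = 0.040000

0.040000


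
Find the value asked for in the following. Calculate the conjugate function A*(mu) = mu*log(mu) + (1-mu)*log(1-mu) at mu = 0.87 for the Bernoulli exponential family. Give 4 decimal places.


Legendre transform for Bernoulli:
A*(mu) = mu*log(mu) + (1-mu)*log(1-mu).
mu = 0.87, 1-mu = 0.13.
mu*log(mu) = 0.87*log(0.87) = -0.121158.
(1-mu)*log(1-mu) = 0.13*log(0.13) = -0.265229.
A* = -0.121158 + -0.265229 = -0.3864

-0.3864


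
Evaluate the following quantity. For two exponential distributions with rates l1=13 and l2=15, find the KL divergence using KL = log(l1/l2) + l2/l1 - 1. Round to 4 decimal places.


KL divergence for exponential family:
KL = log(l1/l2) + l2/l1 - 1.
log(13/15) = -0.143101.
15/13 = 1.153846.
KL = -0.143101 + 1.153846 - 1 = 0.0107

0.0107


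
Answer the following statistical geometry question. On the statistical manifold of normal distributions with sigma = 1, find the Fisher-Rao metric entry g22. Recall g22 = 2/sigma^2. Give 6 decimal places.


For the 2-parameter normal family, the Fisher metric has:
  g11 = 1/sigma^2, g22 = 2/sigma^2.
sigma = 1, sigma^2 = 1.
g22 = 2.000000

2.000000


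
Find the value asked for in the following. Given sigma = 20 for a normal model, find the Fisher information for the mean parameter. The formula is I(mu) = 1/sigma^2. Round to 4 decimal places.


The Fisher information for the mean of a normal distribution is I(mu) = 1/sigma^2.
sigma = 20, so sigma^2 = 400.
I(mu) = 1/400 = 0.0025

0.0025


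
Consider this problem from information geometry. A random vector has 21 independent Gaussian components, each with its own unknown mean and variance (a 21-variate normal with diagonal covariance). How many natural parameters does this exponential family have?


Exponential family dimension calculation:
Each univariate normal has two natural parameters (mu/sigma^2 and -1/(2 sigma^2)).
With 21 independent components, dim = 2 * 21 = 42.

42


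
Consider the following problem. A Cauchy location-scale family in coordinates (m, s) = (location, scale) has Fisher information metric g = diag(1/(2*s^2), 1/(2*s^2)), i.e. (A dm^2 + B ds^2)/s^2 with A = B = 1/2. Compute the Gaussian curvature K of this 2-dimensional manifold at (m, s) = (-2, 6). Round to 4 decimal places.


The metric has the form g = (A dm^2 + B ds^2)/s^2 with A = 1/2, B = 1/2.
Substitute u = sqrt(A/B)*m: g = B*(du^2 + ds^2)/s^2, i.e. B times the
Poincare upper half-plane metric, which has constant Gaussian curvature -1.
Scaling a 2D metric by a constant c divides the Gaussian curvature by c,
so K = -1/B = -1/(1/2) = -2.0000 everywhere (the point (m, s) = (-2, 6) is irrelevant:
the curvature is constant).
The requested Gaussian curvature is K = -2.0000.

-2.0000


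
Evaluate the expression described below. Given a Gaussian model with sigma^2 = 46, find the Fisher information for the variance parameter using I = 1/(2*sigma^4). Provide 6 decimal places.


Fisher information for variance: I(sigma^2) = 1/(2*sigma^4).
sigma^2 = 46, so sigma^4 = 2116.
I = 1/(2*2116) = 1/4232 = 0.000236

0.000236


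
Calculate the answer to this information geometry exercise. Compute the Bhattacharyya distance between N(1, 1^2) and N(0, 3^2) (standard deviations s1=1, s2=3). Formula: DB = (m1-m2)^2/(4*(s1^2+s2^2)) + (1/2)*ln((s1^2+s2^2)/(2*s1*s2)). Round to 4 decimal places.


Bhattacharyya distance between two Gaussians:
DB = (m1-m2)^2/(4*(s1^2+s2^2)) + (1/2)*ln((s1^2+s2^2)/(2*s1*s2)).
(m1-m2)^2 = (1)^2 = 1.
s1^2+s2^2 = 1 + 9 = 10.
term1 = 1/40 = 0.025.
term2 = 0.5*ln(10/6.0) = 0.255413.
DB = 0.025 + 0.255413 = 0.2804

0.2804


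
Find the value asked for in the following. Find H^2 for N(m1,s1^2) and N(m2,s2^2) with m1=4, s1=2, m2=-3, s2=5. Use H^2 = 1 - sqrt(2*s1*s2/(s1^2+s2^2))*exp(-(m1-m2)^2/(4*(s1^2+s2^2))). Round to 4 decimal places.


Squared Hellinger distance for Gaussians:
H^2 = 1 - sqrt(2*s1*s2/(s1^2+s2^2)) * exp(-(m1-m2)^2/(4*(s1^2+s2^2))).
s1^2 = 4, s2^2 = 25, s1^2+s2^2 = 29.
sqrt(2*2*5/(29)) = 0.830455.
(m1-m2)^2 = (7)^2 = 49.
exp(-49/(4*29)) = exp(-0.422414) = 0.655463.
H^2 = 1 - 0.830455*0.655463 = 0.4557

0.4557


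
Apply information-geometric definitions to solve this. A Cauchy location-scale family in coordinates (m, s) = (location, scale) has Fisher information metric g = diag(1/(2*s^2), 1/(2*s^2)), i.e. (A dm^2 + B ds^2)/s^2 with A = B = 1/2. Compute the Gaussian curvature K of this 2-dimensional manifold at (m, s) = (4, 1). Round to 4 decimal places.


The metric has the form g = (A dm^2 + B ds^2)/s^2 with A = 1/2, B = 1/2.
Substitute u = sqrt(A/B)*m: g = B*(du^2 + ds^2)/s^2, i.e. B times the
Poincare upper half-plane metric, which has constant Gaussian curvature -1.
Scaling a 2D metric by a constant c divides the Gaussian curvature by c,
so K = -1/B = -1/(1/2) = -2.0000 everywhere (the point (m, s) = (4, 1) is irrelevant:
the curvature is constant).
The requested Gaussian curvature is K = -2.0000.

-2.0000
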